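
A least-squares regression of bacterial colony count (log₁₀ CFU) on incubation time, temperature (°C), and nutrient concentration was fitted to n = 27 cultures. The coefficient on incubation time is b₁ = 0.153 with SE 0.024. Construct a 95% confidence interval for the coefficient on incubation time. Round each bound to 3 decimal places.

(0.103, 0.203)

df = n − k − 1 = 27 − 3 − 1 = 23.
t* = t_{0.025, 23} = 2.068658.
Margin = t* × SE = 2.068658 × 0.024 = 0.04965.
CI: 0.153 ± 0.04965 → (0.103, 0.203).
With 95% confidence, each one-unit increase in incubation time is associated with a change of between 0.103 and 0.203 log₁₀ CFU in bacterial colony count, holding the other predictors fixed.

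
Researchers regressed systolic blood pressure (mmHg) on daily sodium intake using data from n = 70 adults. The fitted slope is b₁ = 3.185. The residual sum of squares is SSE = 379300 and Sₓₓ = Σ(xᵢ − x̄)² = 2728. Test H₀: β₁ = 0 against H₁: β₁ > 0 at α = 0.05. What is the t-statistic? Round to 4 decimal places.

t = 2.2274

MSE = SSE/(n − 2) = 379300/68 = 5577.94.
SE(b₁) = √(MSE/Sₓₓ) = √(5577.94/2728) = 1.42993.
t = 3.185 / 1.42993 = 2.2274.
df = n − 2 = 68.
One-sided p ≈ 0.0146, which is < 0.05, so reject H₀.
There is evidence that the true slope on daily sodium intake is positive.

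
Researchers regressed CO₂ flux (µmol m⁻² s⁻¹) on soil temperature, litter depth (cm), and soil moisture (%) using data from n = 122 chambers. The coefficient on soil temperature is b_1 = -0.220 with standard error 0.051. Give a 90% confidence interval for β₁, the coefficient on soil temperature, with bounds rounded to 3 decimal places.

df = n − k − 1 = 122 − 3 − 1 = 118.
t* = t_{0.05, 118} = 1.65787.
Margin = t* × SE = 1.65787 × 0.051 = 0.08455.
CI: -0.220 ± 0.08455 → (-0.305, -0.135).
With 90% confidence, each one-unit increase in soil temperature is associated with a change of between -0.305 and -0.135 µmol m⁻² s⁻¹ in CO₂ flux, holding the other predictors fixed.

(-0.305, -0.135)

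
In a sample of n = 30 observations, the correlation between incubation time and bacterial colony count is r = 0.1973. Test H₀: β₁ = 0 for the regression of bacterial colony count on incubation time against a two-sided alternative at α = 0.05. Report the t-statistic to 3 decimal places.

t = 1.065

t = r·√(n − 2)/√(1 − r²) = 0.1973·√28/√0.961073 = 1.065.
df = n − 2 = 28.
Two-sided p ≈ 0.2960, which is ≥ 0.05, so fail to reject H₀.
The data do not give significant evidence of a linear association between incubation time and bacterial colony count.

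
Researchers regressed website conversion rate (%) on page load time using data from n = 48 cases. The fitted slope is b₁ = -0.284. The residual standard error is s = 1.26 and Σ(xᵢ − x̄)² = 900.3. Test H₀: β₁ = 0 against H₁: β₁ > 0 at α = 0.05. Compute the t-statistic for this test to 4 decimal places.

SE(b₁) = s/√Sₓₓ = 1.26/√900.3 = 0.041993.
t = -0.284 / 0.041993 = -6.7630.
df = n − 2 = 46.
One-sided p ≈ 1.0000, which is ≥ 0.05, so fail to reject H₀.
The data do not give significant evidence that the true slope on page load time is positive.

t = -6.7630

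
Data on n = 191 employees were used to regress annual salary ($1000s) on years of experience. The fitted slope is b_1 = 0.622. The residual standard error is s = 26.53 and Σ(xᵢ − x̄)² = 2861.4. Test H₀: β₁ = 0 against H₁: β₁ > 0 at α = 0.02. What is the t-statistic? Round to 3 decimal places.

SE(b_1) = s/√Sₓₓ = 26.53/√2861.4 = 0.495961.
t = 0.622 / 0.495961 = 1.254.
df = n − 2 = 189.
One-sided p ≈ 0.1057, which is ≥ 0.02, so fail to reject H₀.
The data do not give significant evidence that the true slope on years of experience is positive.

t = 1.254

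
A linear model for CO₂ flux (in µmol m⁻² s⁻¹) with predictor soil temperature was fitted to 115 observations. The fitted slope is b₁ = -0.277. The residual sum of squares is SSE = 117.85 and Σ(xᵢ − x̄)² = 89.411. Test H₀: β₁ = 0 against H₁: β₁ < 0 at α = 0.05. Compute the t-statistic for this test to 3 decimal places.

t = -2.565

MSE = SSE/(n − 2) = 117.85/113 = 1.04292.
SE(b₁) = √(MSE/Sₓₓ) = √(1.04292/89.411) = 0.108002.
t = -0.277 / 0.108002 = -2.565.
df = n − 2 = 113.
One-sided p ≈ 0.0058, which is < 0.05, so reject H₀.
There is evidence that the true slope on soil temperature is negative.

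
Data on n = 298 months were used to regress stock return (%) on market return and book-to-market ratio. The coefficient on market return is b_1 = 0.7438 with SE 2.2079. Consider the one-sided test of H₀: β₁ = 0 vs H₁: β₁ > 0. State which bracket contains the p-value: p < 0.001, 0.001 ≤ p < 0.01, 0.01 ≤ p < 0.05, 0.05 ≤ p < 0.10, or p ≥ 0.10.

t = 0.7438 / 2.2079 = 0.337.
df = n − k − 1 = 298 − 2 − 1 = 295.
One-sided p = P(T_{295} > t) ≈ 0.3682.
So p ≥ 0.10.

p ≥ 0.10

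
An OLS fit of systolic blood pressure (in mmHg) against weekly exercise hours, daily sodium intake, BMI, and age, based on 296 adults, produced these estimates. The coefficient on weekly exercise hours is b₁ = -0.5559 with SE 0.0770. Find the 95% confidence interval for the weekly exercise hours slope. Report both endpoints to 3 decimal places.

(-0.707, -0.404)

df = n − k − 1 = 296 − 4 − 1 = 291.
t* = t_{0.025, 291} = 1.96815.
Margin = t* × SE = 1.96815 × 0.0770 = 0.15155.
CI: -0.5559 ± 0.15155 → (-0.707, -0.404).
With 95% confidence, each one-unit increase in weekly exercise hours is associated with a change of between -0.707 and -0.404 mmHg in systolic blood pressure, holding the other predictors fixed.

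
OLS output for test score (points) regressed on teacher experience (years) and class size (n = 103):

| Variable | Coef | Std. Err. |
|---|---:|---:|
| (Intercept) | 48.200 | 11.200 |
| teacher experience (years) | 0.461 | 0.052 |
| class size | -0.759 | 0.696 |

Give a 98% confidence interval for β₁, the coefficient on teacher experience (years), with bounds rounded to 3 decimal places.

Read off: b = 0.461, SE = 0.052 for teacher experience (years).
df = n − k − 1 = 103 − 2 − 1 = 100.
t* = t_{0.01, 100} = 2.364217.
Margin = t* × SE = 2.364217 × 0.052 = 0.12294.
CI: 0.461 ± 0.12294 → (0.338, 0.584).

(0.338, 0.584)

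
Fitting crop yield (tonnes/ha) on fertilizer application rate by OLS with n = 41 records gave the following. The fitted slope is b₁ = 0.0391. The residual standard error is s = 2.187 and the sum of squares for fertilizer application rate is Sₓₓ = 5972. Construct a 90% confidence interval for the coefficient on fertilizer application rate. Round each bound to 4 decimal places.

SE(b₁) = s/√Sₓₓ = 2.187/√5972 = 0.0283002.
df = n − 2 = 39.
t* = t_{0.05, 39} = 1.684875.
Margin = t* × SE = 1.684875 × 0.0283002 = 0.047682.
CI: 0.0391 ± 0.047682 → (-0.0086, 0.0868).
With 90% confidence, each one-unit increase in fertilizer application rate is associated with a change of between -0.0086 and 0.0868 tonnes/ha in crop yield.

(-0.0086, 0.0868)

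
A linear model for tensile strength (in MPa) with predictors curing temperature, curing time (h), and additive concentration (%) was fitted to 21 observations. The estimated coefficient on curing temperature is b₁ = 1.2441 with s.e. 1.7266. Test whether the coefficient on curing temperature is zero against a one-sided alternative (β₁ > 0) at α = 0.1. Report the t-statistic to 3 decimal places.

H₀: β₁ = 0 vs H₁: β₁ > 0.
t = (b₁ − β₁⁰)/SE = 1.2441 / 1.7266 = 0.721.
df = n − k − 1 = 21 − 3 − 1 = 17.
One-sided p ≈ 0.2405, which is ≥ 0.1, so fail to reject H₀.
The data do not give significant evidence that the true slope on curing temperature is positive, holding the other predictors fixed.

t = 0.721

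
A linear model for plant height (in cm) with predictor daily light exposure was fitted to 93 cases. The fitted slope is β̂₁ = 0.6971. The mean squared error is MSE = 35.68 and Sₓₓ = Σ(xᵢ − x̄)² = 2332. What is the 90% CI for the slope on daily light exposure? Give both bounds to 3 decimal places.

(0.492, 0.903)

SE(β̂₁) = √(MSE/Sₓₓ) = √(35.68/2332) = 0.123694.
df = n − 2 = 91.
t* = t_{0.05, 91} = 1.661771.
Margin = t* × SE = 1.661771 × 0.123694 = 0.20555.
CI: 0.6971 ± 0.20555 → (0.492, 0.903).
With 90% confidence, each one-unit increase in daily light exposure is associated with a change of between 0.492 and 0.903 cm in plant height.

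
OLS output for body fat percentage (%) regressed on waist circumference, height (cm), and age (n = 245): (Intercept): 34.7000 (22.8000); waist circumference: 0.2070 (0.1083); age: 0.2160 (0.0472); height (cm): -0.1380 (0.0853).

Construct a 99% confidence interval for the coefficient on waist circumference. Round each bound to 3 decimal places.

Read off: b = 0.2070, SE = 0.1083 for waist circumference.
df = n − k − 1 = 245 − 3 − 1 = 241.
t* = t_{0.005, 241} = 2.596383.
Margin = t* × SE = 2.596383 × 0.1083 = 0.28119.
CI: 0.2070 ± 0.28119 → (-0.074, 0.488).

(-0.074, 0.488)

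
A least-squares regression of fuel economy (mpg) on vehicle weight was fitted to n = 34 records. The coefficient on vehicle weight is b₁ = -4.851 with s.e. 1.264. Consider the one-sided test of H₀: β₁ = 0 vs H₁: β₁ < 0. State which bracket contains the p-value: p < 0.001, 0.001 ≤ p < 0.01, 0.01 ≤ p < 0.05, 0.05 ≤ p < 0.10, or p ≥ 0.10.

p < 0.001

t = -4.851 / 1.264 = -3.838.
df = n − 2 = 34 − 2 = 32.
One-sided p = P(T_{32} < t) ≈ 0.0003.
So p < 0.001.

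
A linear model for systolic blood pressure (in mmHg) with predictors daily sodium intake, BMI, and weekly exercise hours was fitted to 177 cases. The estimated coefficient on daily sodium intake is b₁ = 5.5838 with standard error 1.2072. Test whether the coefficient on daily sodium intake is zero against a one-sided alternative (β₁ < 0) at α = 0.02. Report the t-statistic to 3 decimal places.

t = 4.625

H₀: β₁ = 0 vs H₁: β₁ < 0.
t = (b₁ − β₁⁰)/SE = 5.5838 / 1.2072 = 4.625.
df = n − k − 1 = 177 − 3 − 1 = 173.
One-sided p ≈ 1.0000, which is ≥ 0.02, so fail to reject H₀.
The data do not give significant evidence that the true slope on daily sodium intake is negative, holding the other predictors fixed.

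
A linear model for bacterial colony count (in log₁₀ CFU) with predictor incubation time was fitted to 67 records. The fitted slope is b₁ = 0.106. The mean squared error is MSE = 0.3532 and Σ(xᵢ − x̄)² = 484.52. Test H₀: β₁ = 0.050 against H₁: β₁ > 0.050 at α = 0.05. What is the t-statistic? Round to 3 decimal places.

t = 2.074

SE(b₁) = √(MSE/Sₓₓ) = √(0.3532/484.52) = 0.0269994.
t = (0.106 − 0.050) / 0.0269994 = 2.074.
df = n − 2 = 65.
One-sided p ≈ 0.0210, which is < 0.05, so reject H₀.
There is evidence that the true slope on incubation time exceeds 0.050 log₁₀ CFU per unit.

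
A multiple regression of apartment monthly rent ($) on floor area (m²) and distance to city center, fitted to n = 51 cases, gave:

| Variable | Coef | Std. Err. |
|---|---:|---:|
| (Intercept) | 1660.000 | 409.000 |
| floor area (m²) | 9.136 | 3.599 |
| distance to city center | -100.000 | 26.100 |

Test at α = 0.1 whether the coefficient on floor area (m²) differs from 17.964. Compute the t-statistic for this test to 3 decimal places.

Read off: b = 9.136, SE = 3.599 for floor area (m²).
H₀: β₁ = 17.964 vs H₁: β₁ ≠ 17.964.
t = (9.136 − 17.964) / 3.599 = -2.453.
df = n − k − 1 = 51 − 2 − 1 = 48.
Two-sided p ≈ 0.0179, which is < 0.1, so reject H₀.
There is evidence that the true slope on floor area (m²) differs from 17.964 $ per unit, holding the other predictors fixed.

t = -2.453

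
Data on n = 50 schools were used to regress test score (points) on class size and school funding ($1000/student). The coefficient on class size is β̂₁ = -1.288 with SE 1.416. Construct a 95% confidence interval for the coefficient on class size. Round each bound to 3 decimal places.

df = n − k − 1 = 50 − 2 − 1 = 47.
t* = t_{0.025, 47} = 2.011741.
Margin = t* × SE = 2.011741 × 1.416 = 2.84862.
CI: -1.288 ± 2.84862 → (-4.137, 1.561).
With 95% confidence, each one-unit increase in class size is associated with a change of between -4.137 and 1.561 points in test score, holding the other predictors fixed.

(-4.137, 1.561)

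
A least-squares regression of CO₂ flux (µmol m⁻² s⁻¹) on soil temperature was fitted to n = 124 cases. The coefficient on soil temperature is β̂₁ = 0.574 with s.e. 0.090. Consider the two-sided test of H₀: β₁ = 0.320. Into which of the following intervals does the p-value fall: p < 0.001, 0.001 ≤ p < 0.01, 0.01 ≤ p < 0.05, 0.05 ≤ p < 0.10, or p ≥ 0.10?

0.001 ≤ p < 0.01

t = (0.574 − 0.320) / 0.090 = 2.822.
df = n − 2 = 124 − 2 = 122.
Two-sided p = 2·P(T_{122} > |t|) ≈ 0.0056.
So 0.001 ≤ p < 0.01.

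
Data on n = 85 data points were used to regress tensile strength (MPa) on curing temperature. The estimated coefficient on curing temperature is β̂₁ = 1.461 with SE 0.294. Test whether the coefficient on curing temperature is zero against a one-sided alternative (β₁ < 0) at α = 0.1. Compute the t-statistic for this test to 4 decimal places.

H₀: β₁ = 0 vs H₁: β₁ < 0.
t = (β̂₁ − β₁⁰)/SE = 1.461 / 0.294 = 4.9694.
df = n − 2 = 85 − 2 = 83.
One-sided p ≈ 1.0000, which is ≥ 0.1, so fail to reject H₀.
The data do not give significant evidence that the true slope on curing temperature is negative.

t = 4.9694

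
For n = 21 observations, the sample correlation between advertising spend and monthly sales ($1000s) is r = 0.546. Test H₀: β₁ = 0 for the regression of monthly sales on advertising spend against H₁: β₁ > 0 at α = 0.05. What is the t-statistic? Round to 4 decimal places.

t = r·√(n − 2)/√(1 − r²) = 0.546·√19/√0.701884 = 2.8408.
df = n − 2 = 19.
One-sided p ≈ 0.0052, which is < 0.05, so reject H₀.
There is evidence of a linear association between advertising spend and monthly sales.

t = 2.8408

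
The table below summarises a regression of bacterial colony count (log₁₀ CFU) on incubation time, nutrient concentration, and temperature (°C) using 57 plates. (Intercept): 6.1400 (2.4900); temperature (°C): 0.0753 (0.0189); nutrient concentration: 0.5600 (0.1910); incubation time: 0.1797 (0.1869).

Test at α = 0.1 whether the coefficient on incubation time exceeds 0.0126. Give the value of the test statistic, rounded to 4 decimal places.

Read off: b = 0.1797, SE = 0.1869 for incubation time.
H₀: β₁ = 0.0126 vs H₁: β₁ > 0.0126.
t = (0.1797 − 0.0126) / 0.1869 = 0.8941.
df = n − k − 1 = 57 − 3 − 1 = 53.
One-sided p ≈ 0.1877, which is ≥ 0.1, so fail to reject H₀.
The data do not give significant evidence that the true slope on incubation time exceeds 0.0126 log₁₀ CFU per unit, holding the other predictors fixed.

t = 0.8941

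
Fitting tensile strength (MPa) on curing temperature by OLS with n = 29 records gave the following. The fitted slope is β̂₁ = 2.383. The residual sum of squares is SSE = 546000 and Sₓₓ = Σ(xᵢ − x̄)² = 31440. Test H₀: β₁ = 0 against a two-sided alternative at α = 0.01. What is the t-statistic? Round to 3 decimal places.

t = 2.971

MSE = SSE/(n − 2) = 546000/27 = 20222.2.
SE(β̂₁) = √(MSE/Sₓₓ) = √(20222.2/31440) = 0.801998.
t = 2.383 / 0.801998 = 2.971.
df = n − 2 = 27.
Two-sided p ≈ 0.0062, which is < 0.01, so reject H₀.
There is evidence that curing temperature is associated with tensile strength.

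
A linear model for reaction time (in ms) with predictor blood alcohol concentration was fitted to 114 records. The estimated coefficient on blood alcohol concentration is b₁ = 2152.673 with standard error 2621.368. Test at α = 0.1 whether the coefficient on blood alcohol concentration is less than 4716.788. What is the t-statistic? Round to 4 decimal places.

t = -0.9782

H₀: β₁ = 4716.788 vs H₁: β₁ < 4716.788.
t = (b₁ − β₁⁰)/SE = (2152.673 − 4716.788) / 2621.368 = -0.9782.
df = n − 2 = 114 − 2 = 112.
One-sided p ≈ 0.1651, which is ≥ 0.1, so fail to reject H₀.
The data do not give significant evidence that the true slope on blood alcohol concentration is below 4716.788 ms per unit.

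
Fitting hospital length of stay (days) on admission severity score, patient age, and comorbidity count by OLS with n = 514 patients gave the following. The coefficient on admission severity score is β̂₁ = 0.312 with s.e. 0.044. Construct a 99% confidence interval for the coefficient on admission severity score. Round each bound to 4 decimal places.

(0.1982, 0.4258)

df = n − k − 1 = 514 − 3 − 1 = 510.
t* = t_{0.005, 510} = 2.585504.
Margin = t* × SE = 2.585504 × 0.044 = 0.113762.
CI: 0.312 ± 0.113762 → (0.1982, 0.4258).
With 99% confidence, each one-unit increase in admission severity score is associated with a change of between 0.1982 and 0.4258 days in hospital length of stay, holding the other predictors fixed.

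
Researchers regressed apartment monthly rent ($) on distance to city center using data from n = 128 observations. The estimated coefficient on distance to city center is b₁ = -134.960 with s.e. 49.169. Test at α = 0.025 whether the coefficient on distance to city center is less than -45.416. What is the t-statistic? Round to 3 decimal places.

H₀: β₁ = -45.416 vs H₁: β₁ < -45.416.
t = (b₁ − β₁⁰)/SE = (-134.960 − (-45.416)) / 49.169 = -1.821.
df = n − 2 = 128 − 2 = 126.
One-sided p ≈ 0.0355, which is ≥ 0.025, so fail to reject H₀.
The data do not give significant evidence that the true slope on distance to city center is below -45.416 $ per unit.

t = -1.821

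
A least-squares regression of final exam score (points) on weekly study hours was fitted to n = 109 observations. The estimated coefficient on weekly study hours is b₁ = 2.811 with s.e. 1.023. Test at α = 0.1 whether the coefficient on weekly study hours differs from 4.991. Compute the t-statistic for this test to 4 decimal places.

H₀: β₁ = 4.991 vs H₁: β₁ ≠ 4.991.
t = (b₁ − β₁⁰)/SE = (2.811 − 4.991) / 1.023 = -2.1310.
df = n − 2 = 109 − 2 = 107.
Two-sided p ≈ 0.0354, which is < 0.1, so reject H₀.
There is evidence that the true slope on weekly study hours differs from 4.991 points per unit.

t = -2.1310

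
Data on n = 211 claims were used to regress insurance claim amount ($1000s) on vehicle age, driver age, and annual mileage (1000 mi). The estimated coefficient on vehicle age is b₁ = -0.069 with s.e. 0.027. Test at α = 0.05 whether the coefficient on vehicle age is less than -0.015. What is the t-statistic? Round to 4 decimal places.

H₀: β₁ = -0.015 vs H₁: β₁ < -0.015.
t = (b₁ − β₁⁰)/SE = (-0.069 − (-0.015)) / 0.027 = -2.0000.
df = n − k − 1 = 211 − 3 − 1 = 207.
One-sided p ≈ 0.0234, which is < 0.05, so reject H₀.
There is evidence that the true slope on vehicle age is below -0.015 $1000s per unit, holding the other predictors fixed.

t = -2.0000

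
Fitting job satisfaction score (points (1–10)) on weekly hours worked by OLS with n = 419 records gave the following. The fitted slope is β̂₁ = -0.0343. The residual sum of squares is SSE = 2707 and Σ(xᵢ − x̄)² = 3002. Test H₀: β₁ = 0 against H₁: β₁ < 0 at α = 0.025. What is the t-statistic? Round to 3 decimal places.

t = -0.738

MSE = SSE/(n − 2) = 2707/417 = 6.49161.
SE(β̂₁) = √(MSE/Sₓₓ) = √(6.49161/3002) = 0.0465019.
t = -0.0343 / 0.0465019 = -0.738.
df = n − 2 = 417.
One-sided p ≈ 0.2306, which is ≥ 0.025, so fail to reject H₀.
The data do not give significant evidence that the true slope on weekly hours worked is negative.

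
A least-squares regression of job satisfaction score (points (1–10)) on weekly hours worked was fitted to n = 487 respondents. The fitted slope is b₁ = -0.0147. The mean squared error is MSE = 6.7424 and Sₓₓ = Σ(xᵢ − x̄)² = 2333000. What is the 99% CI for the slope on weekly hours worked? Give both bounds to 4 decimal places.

SE(b₁) = √(MSE/Sₓₓ) = √(6.7424/2333000) = 0.0017.
df = n − 2 = 485.
t* = t_{0.005, 485} = 2.586004.
Margin = t* × SE = 2.586004 × 0.0017 = 0.004396.
CI: -0.0147 ± 0.004396 → (-0.0191, -0.0103).
With 99% confidence, each one-unit increase in weekly hours worked is associated with a change of between -0.0191 and -0.0103 points (1–10) in job satisfaction score.

(-0.0191, -0.0103)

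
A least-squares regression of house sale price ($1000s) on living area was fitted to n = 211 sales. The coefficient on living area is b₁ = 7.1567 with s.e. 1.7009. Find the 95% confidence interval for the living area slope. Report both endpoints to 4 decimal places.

df = n − 2 = 211 − 2 = 209.
t* = t_{0.025, 209} = 1.971379.
Margin = t* × SE = 1.971379 × 1.7009 = 3.353119.
CI: 7.1567 ± 3.353119 → (3.8036, 10.5098).
With 95% confidence, each one-unit increase in living area is associated with a change of between 3.8036 and 10.5098 $1000s in house sale price.

(3.8036, 10.5098)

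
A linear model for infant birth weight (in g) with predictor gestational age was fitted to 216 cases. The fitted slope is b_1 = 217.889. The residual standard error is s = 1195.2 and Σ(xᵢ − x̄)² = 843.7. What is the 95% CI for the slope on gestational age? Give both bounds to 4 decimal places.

(136.7821, 298.9959)

SE(b_1) = s/√Sₓₓ = 1195.2/√843.7 = 41.1478.
df = n − 2 = 214.
t* = t_{0.025, 214} = 1.971111.
Margin = t* × SE = 1.971111 × 41.1478 = 81.106881.
CI: 217.889 ± 81.106881 → (136.7821, 298.9959).
With 95% confidence, each one-unit increase in gestational age is associated with a change of between 136.7821 and 298.9959 g in infant birth weight.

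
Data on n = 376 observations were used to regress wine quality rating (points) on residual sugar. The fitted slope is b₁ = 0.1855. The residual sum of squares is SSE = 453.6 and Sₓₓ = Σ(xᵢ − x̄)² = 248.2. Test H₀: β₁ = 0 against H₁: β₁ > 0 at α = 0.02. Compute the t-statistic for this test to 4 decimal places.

MSE = SSE/(n − 2) = 453.6/374 = 1.21283.
SE(b₁) = √(MSE/Sₓₓ) = √(1.21283/248.2) = 0.0699036.
t = 0.1855 / 0.0699036 = 2.6537.
df = n − 2 = 374.
One-sided p ≈ 0.0042, which is < 0.02, so reject H₀.
There is evidence that the true slope on residual sugar is positive.

t = 2.6537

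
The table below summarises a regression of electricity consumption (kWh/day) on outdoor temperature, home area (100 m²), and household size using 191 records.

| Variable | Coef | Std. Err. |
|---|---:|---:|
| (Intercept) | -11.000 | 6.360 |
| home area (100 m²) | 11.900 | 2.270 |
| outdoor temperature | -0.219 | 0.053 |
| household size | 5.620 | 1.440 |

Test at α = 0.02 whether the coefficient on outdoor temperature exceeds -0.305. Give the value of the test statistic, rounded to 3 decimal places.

Read off: b = -0.219, SE = 0.053 for outdoor temperature.
H₀: β₁ = -0.305 vs H₁: β₁ > -0.305.
t = (-0.219 − (-0.305)) / 0.053 = 1.623.
df = n − k − 1 = 191 − 3 − 1 = 187.
One-sided p ≈ 0.0532, which is ≥ 0.02, so fail to reject H₀.
The data do not give significant evidence that the true slope on outdoor temperature exceeds -0.305 kWh/day per unit, holding the other predictors fixed.

t = 1.623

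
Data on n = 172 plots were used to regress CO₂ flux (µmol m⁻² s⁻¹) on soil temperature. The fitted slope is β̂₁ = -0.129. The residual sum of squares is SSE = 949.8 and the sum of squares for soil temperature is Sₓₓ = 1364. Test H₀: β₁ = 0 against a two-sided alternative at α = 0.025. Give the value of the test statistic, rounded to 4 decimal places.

MSE = SSE/(n − 2) = 949.8/170 = 5.58706.
SE(β̂₁) = √(MSE/Sₓₓ) = √(5.58706/1364) = 0.0640007.
t = -0.129 / 0.0640007 = -2.0156.
df = n − 2 = 170.
Two-sided p ≈ 0.0454, which is ≥ 0.025, so fail to reject H₀.
The data do not give significant evidence of an association between soil temperature and CO₂ flux.

t = -2.0156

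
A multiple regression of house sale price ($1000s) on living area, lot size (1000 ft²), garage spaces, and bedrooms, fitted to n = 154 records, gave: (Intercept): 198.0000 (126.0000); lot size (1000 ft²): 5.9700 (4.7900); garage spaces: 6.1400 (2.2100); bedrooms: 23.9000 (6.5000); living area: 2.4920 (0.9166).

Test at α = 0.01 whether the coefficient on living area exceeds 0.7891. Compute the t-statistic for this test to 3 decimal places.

t = 1.858

Read off: b = 2.4920, SE = 0.9166 for living area.
H₀: β₁ = 0.7891 vs H₁: β₁ > 0.7891.
t = (2.4920 − 0.7891) / 0.9166 = 1.858.
df = n − k − 1 = 154 − 4 − 1 = 149.
One-sided p ≈ 0.0326, which is ≥ 0.01, so fail to reject H₀.
The data do not give significant evidence that the true slope on living area exceeds 0.7891 $1000s per unit, holding the other predictors fixed.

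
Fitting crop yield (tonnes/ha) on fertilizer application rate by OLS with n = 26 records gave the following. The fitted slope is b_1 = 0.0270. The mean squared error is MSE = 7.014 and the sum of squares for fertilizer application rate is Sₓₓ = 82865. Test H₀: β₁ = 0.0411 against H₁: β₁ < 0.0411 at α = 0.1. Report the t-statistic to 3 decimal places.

t = -1.533

SE(b_1) = √(MSE/Sₓₓ) = √(7.014/82865) = 0.0092002.
t = (0.0270 − 0.0411) / 0.0092002 = -1.533.
df = n − 2 = 24.
One-sided p ≈ 0.0692, which is < 0.1, so reject H₀.
There is evidence that the true slope on fertilizer application rate is below 0.0411 tonnes/ha per unit.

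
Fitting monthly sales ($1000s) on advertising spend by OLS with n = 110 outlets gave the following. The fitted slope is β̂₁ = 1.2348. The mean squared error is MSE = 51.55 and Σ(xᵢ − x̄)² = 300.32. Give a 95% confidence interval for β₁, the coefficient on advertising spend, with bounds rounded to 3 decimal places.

SE(β̂₁) = √(MSE/Sₓₓ) = √(51.55/300.32) = 0.414307.
df = n − 2 = 108.
t* = t_{0.025, 108} = 1.982173.
Margin = t* × SE = 1.982173 × 0.414307 = 0.82123.
CI: 1.2348 ± 0.82123 → (0.414, 2.056).
With 95% confidence, each one-unit increase in advertising spend is associated with a change of between 0.414 and 2.056 $1000s in monthly sales.

(0.414, 2.056)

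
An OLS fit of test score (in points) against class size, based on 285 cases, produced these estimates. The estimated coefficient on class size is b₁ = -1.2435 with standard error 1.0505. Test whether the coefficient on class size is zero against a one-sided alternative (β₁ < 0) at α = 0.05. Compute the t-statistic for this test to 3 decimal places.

t = -1.184

H₀: β₁ = 0 vs H₁: β₁ < 0.
t = (b₁ − β₁⁰)/SE = -1.2435 / 1.0505 = -1.184.
df = n − 2 = 285 − 2 = 283.
One-sided p ≈ 0.1188, which is ≥ 0.05, so fail to reject H₀.
The data do not give significant evidence that the true slope on class size is negative.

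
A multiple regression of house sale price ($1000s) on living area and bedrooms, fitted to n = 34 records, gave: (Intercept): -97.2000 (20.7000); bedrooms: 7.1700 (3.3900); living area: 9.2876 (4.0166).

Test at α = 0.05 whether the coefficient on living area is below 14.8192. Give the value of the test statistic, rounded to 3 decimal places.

t = -1.377

Read off: b = 9.2876, SE = 4.0166 for living area.
H₀: β₁ = 14.8192 vs H₁: β₁ < 14.8192.
t = (9.2876 − 14.8192) / 4.0166 = -1.377.
df = n − k − 1 = 34 − 2 − 1 = 31.
One-sided p ≈ 0.0892, which is ≥ 0.05, so fail to reject H₀.
The data do not give significant evidence that the true slope on living area is below 14.8192 $1000s per unit, holding the other predictors fixed.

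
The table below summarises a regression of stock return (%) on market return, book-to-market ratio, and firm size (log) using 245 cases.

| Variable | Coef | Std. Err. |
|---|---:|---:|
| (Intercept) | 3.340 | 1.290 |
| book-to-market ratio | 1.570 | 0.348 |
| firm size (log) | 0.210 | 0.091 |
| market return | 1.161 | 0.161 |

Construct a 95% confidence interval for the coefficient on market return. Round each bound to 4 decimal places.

Read off: b = 1.161, SE = 0.161 for market return.
df = n − k − 1 = 245 − 3 − 1 = 241.
t* = t_{0.025, 241} = 1.969856.
Margin = t* × SE = 1.969856 × 0.161 = 0.317147.
CI: 1.161 ± 0.317147 → (0.8439, 1.4781).

(0.8439, 1.4781)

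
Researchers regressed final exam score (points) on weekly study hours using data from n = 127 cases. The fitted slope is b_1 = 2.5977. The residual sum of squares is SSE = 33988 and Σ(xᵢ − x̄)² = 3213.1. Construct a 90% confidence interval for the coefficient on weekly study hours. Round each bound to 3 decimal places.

MSE = SSE/(n − 2) = 33988/125 = 271.904.
SE(b_1) = √(MSE/Sₓₓ) = √(271.904/3213.1) = 0.290901.
df = n − 2 = 125.
t* = t_{0.05, 125} = 1.657135.
Margin = t* × SE = 1.657135 × 0.290901 = 0.48206.
CI: 2.5977 ± 0.48206 → (2.116, 3.080).
With 90% confidence, each one-unit increase in weekly study hours is associated with a change of between 2.116 and 3.080 points in final exam score.

(2.116, 3.080)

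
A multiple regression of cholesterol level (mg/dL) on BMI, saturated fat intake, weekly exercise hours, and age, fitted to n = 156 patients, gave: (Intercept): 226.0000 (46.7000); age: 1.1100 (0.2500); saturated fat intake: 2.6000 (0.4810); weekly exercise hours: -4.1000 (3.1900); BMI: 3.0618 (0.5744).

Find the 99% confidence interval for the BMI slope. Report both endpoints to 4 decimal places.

Read off: b = 3.0618, SE = 0.5744 for BMI.
df = n − k − 1 = 156 − 4 − 1 = 151.
t* = t_{0.005, 151} = 2.60878.
Margin = t* × SE = 2.60878 × 0.5744 = 1.498483.
CI: 3.0618 ± 1.498483 → (1.5633, 4.5603).

(1.5633, 4.5603)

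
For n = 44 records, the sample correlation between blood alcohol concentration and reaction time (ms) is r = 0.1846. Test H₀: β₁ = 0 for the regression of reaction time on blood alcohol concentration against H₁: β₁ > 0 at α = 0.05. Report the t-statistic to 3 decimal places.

t = 1.217

t = r·√(n − 2)/√(1 − r²) = 0.1846·√42/√0.965923 = 1.217.
df = n − 2 = 42.
One-sided p ≈ 0.1151, which is ≥ 0.05, so fail to reject H₀.
The data do not give significant evidence of a linear association between blood alcohol concentration and reaction time.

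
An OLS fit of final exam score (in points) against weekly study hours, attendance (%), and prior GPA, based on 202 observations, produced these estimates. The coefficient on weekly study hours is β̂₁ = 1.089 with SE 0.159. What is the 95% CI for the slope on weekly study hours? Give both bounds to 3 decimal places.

(0.775, 1.403)

df = n − k − 1 = 202 − 3 − 1 = 198.
t* = t_{0.025, 198} = 1.972017.
Margin = t* × SE = 1.972017 × 0.159 = 0.31355.
CI: 1.089 ± 0.31355 → (0.775, 1.403).
With 95% confidence, each one-unit increase in weekly study hours is associated with a change of between 0.775 and 1.403 points in final exam score, holding the other predictors fixed.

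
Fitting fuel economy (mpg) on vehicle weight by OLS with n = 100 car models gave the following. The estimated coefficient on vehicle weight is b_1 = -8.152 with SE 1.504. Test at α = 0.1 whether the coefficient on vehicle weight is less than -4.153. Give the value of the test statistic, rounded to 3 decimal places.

H₀: β₁ = -4.153 vs H₁: β₁ < -4.153.
t = (b_1 − β₁⁰)/SE = (-8.152 − (-4.153)) / 1.504 = -2.659.
df = n − 2 = 100 − 2 = 98.
One-sided p ≈ 0.0046, which is < 0.1, so reject H₀.
There is evidence that the true slope on vehicle weight is below -4.153 mpg per unit.

t = -2.659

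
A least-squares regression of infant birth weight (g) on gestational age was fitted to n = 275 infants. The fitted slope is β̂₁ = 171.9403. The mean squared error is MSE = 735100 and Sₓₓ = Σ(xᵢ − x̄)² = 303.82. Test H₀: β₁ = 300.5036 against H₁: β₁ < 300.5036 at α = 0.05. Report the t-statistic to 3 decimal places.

SE(β̂₁) = √(MSE/Sₓₓ) = √(735100/303.82) = 49.1887.
t = (171.9403 − 300.5036) / 49.1887 = -2.614.
df = n − 2 = 273.
One-sided p ≈ 0.0047, which is < 0.05, so reject H₀.
There is evidence that the true slope on gestational age is below 300.5036 g per unit.

t = -2.614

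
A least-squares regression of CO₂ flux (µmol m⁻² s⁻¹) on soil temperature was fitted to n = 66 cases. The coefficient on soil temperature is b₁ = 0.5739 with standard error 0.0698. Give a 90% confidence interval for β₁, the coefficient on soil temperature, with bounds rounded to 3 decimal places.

df = n − 2 = 66 − 2 = 64.
t* = t_{0.05, 64} = 1.669013.
Margin = t* × SE = 1.669013 × 0.0698 = 0.11650.
CI: 0.5739 ± 0.11650 → (0.457, 0.690).
With 90% confidence, each one-unit increase in soil temperature is associated with a change of between 0.457 and 0.690 µmol m⁻² s⁻¹ in CO₂ flux.

(0.457, 0.690)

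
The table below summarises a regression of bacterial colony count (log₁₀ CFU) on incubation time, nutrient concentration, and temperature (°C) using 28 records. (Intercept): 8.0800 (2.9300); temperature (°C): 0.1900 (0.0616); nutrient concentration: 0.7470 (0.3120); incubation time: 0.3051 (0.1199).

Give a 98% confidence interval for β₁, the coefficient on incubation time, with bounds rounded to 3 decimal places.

(0.006, 0.604)

Read off: b = 0.3051, SE = 0.1199 for incubation time.
df = n − k − 1 = 28 − 3 − 1 = 24.
t* = t_{0.01, 24} = 2.492159.
Margin = t* × SE = 2.492159 × 0.1199 = 0.29881.
CI: 0.3051 ± 0.29881 → (0.006, 0.604).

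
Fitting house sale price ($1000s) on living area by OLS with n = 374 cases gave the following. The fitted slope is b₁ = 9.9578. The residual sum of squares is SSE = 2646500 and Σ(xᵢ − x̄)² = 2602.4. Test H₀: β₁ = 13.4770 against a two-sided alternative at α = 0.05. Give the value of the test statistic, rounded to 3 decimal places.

MSE = SSE/(n − 2) = 2646500/372 = 7114.25.
SE(b₁) = √(MSE/Sₓₓ) = √(7114.25/2602.4) = 1.6534.
t = (9.9578 − 13.4770) / 1.6534 = -2.128.
df = n − 2 = 372.
Two-sided p ≈ 0.0340, which is < 0.05, so reject H₀.
There is evidence that the true slope on living area differs from 13.4770 $1000s per unit.

t = -2.128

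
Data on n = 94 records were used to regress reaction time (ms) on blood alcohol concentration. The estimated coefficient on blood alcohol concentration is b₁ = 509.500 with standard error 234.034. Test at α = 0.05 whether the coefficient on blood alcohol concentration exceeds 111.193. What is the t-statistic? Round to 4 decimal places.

H₀: β₁ = 111.193 vs H₁: β₁ > 111.193.
t = (b₁ − β₁⁰)/SE = (509.500 − 111.193) / 234.034 = 1.7019.
df = n − 2 = 94 − 2 = 92.
One-sided p ≈ 0.0461, which is < 0.05, so reject H₀.
There is evidence that the true slope on blood alcohol concentration exceeds 111.193 ms per unit.

t = 1.7019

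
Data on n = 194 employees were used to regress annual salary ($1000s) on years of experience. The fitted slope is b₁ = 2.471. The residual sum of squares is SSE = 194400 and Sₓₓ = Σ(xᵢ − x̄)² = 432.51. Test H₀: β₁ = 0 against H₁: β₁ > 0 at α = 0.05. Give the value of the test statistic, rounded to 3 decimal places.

MSE = SSE/(n − 2) = 194400/192 = 1012.5.
SE(b₁) = √(MSE/Sₓₓ) = √(1012.5/432.51) = 1.53003.
t = 2.471 / 1.53003 = 1.615.
df = n − 2 = 192.
One-sided p ≈ 0.0540, which is ≥ 0.05, so fail to reject H₀.
The data do not give significant evidence that the true slope on years of experience is positive.

t = 1.615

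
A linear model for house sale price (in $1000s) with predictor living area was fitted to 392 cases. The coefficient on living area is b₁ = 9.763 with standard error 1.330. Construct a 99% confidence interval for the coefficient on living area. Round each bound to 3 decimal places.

(6.320, 13.206)

df = n − 2 = 392 − 2 = 390.
t* = t_{0.005, 390} = 2.588494.
Margin = t* × SE = 2.588494 × 1.330 = 3.44270.
CI: 9.763 ± 3.44270 → (6.320, 13.206).
With 99% confidence, each one-unit increase in living area is associated with a change of between 6.320 and 13.206 $1000s in house sale price.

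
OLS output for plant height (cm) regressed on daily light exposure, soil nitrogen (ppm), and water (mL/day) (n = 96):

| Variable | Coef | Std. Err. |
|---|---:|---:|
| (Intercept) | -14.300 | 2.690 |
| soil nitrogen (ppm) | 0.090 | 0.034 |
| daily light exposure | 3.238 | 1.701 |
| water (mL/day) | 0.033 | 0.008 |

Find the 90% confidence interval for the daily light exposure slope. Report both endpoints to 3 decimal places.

Read off: b = 3.238, SE = 1.701 for daily light exposure.
df = n − k − 1 = 96 − 3 − 1 = 92.
t* = t_{0.05, 92} = 1.661585.
Margin = t* × SE = 1.661585 × 1.701 = 2.82636.
CI: 3.238 ± 2.82636 → (0.412, 6.064).

(0.412, 6.064)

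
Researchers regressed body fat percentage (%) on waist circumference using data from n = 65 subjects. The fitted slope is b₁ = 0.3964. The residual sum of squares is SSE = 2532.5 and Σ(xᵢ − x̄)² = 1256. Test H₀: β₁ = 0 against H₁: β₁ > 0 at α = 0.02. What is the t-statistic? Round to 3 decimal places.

MSE = SSE/(n − 2) = 2532.5/63 = 40.1984.
SE(b₁) = √(MSE/Sₓₓ) = √(40.1984/1256) = 0.1789.
t = 0.3964 / 0.1789 = 2.216.
df = n − 2 = 63.
One-sided p ≈ 0.0152, which is < 0.02, so reject H₀.
There is evidence that the true slope on waist circumference is positive.

t = 2.216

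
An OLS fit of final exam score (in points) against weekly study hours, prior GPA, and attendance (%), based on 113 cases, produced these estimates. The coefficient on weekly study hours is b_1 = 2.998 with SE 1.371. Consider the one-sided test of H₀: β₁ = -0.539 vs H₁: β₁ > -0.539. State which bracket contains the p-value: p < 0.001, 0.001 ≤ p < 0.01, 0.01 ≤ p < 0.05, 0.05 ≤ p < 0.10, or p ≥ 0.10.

t = (2.998 − (-0.539)) / 1.371 = 2.580.
df = n − k − 1 = 113 − 3 − 1 = 109.
One-sided p = P(T_{109} > t) ≈ 0.0056.
So 0.001 ≤ p < 0.01.

0.001 ≤ p < 0.01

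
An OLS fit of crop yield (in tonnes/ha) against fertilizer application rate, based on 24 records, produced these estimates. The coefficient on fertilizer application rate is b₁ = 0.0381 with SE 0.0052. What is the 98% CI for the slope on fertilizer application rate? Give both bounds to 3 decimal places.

df = n − 2 = 24 − 2 = 22.
t* = t_{0.01, 22} = 2.508325.
Margin = t* × SE = 2.508325 × 0.0052 = 0.01304.
CI: 0.0381 ± 0.01304 → (0.025, 0.051).
With 98% confidence, each one-unit increase in fertilizer application rate is associated with a change of between 0.025 and 0.051 tonnes/ha in crop yield.

(0.025, 0.051)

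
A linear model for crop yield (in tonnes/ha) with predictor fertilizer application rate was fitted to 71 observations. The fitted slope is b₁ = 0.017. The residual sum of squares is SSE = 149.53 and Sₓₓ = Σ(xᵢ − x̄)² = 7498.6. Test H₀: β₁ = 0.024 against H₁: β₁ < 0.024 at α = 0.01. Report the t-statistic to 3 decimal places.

t = -0.412

MSE = SSE/(n − 2) = 149.53/69 = 2.1671.
SE(b₁) = √(MSE/Sₓₓ) = √(2.1671/7498.6) = 0.017.
t = (0.017 − 0.024) / 0.017 = -0.412.
df = n − 2 = 69.
One-sided p ≈ 0.3409, which is ≥ 0.01, so fail to reject H₀.
The data do not give significant evidence that the true slope on fertilizer application rate is below 0.024 tonnes/ha per unit.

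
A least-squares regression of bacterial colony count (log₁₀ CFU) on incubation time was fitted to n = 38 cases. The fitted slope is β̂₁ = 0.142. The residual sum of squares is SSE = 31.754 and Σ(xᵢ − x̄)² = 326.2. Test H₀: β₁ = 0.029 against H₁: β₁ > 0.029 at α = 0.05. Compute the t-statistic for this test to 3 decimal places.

MSE = SSE/(n − 2) = 31.754/36 = 0.882056.
SE(β̂₁) = √(MSE/Sₓₓ) = √(0.882056/326.2) = 0.0520003.
t = (0.142 − 0.029) / 0.0520003 = 2.173.
df = n − 2 = 36.
One-sided p ≈ 0.0182, which is < 0.05, so reject H₀.
There is evidence that the true slope on incubation time exceeds 0.029 log₁₀ CFU per unit.

t = 2.173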